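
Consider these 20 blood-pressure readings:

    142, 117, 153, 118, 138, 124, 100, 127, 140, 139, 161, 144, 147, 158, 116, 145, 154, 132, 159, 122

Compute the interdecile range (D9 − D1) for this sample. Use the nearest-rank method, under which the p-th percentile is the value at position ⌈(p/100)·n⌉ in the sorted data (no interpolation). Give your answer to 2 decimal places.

42.00

Sorted: 100, 116, 117, 118, 122, 124, 127, 132, 138, 139, 140, 142, 144, 145, 147, 153, 154, 158, 159, 161.
n = 20.
P10: rank ⌈10/100·20⌉ = 2 → 116.
P90: rank ⌈90/100·20⌉ = 18 → 158.
Difference: 158 − 116 = 42.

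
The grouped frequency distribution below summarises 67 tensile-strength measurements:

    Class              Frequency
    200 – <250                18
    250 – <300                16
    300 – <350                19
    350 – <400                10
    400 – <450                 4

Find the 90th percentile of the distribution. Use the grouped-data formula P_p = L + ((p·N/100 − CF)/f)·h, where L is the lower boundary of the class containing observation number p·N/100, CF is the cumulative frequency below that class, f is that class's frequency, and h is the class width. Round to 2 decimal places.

N = 67; target position k = 90/100 · 67 = 60.3.
Cumulative frequencies: 18, 34, 53, 63, 67.
Observation 60.3 falls in the class 350 – <400.
L = 350, CF = 53, f = 10, h = 50.
P90 = 350 + ((60.3 − 53)/10)·50 = 350 + 36.5 = 386.5.

386.50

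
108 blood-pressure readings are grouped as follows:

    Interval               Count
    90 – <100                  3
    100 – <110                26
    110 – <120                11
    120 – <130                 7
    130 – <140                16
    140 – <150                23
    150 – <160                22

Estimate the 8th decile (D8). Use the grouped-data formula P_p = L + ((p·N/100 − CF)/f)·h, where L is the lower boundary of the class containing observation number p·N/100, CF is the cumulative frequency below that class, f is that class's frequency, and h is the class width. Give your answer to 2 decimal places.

150.18

N = 108; target position k = 80/100 · 108 = 86.4.
Cumulative frequencies: 3, 29, 40, 47, 63, 86, 108.
Observation 86.4 falls in the class 150 – <160.
L = 150, CF = 86, f = 22, h = 10.
P80 = 150 + ((86.4 − 86)/22)·10 = 150 + 0.181818 = 150.182.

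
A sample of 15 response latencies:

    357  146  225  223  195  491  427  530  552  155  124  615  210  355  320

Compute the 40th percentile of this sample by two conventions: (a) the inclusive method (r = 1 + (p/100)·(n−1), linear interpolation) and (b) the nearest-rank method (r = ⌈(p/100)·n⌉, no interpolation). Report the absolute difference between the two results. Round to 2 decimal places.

Sorted: 124, 146, 155, 195, 210, 223, 225, 320, 355, 357, 427, 491, 530, 552, 615.
n = 15.
(a) r = 6.6; between ranks 6 (223) and 7 (225): 224.2.
(b) the nearest-rank method: rank 6 → 223.
|224.2 − 223| = 1.2.

1.20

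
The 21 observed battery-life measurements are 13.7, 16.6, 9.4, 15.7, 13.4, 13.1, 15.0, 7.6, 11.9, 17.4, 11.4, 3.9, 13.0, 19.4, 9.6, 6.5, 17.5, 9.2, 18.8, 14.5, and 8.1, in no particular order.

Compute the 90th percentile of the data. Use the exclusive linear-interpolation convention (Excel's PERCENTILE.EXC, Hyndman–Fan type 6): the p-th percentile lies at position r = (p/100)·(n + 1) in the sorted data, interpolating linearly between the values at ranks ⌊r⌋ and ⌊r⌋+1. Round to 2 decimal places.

Sorted: 3.9, 6.5, 7.6, 8.1, 9.2, 9.4, 9.6, 11.4, 11.9, 13.0, 13.1, 13.4, 13.7, 14.5, 15.0, 15.7, 16.6, 17.4, 17.5, 18.8, 19.4.
n = 21.
r = (90/100)·(21 + 1) = 19.8.
Rank 19 is 17.5 and rank 20 is 18.8.
Interpolate: 17.5 + 0.8·(18.8 − 17.5) = 17.5 + 0.8·1.3 = 18.54.

18.54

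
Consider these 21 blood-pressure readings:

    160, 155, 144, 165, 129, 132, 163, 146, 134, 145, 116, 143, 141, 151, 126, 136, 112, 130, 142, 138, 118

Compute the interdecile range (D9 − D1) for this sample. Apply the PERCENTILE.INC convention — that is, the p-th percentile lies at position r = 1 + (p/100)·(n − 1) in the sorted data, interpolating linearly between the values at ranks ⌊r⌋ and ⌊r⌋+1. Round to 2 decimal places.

Sorted: 112, 116, 118, 126, 129, 130, 132, 134, 136, 138, 141, 142, 143, 144, 145, 146, 151, 155, 160, 163, 165.
n = 21.
P10: r = 3 (integer) → 118.
P90: r = 19 (integer) → 160.
Difference: 160 − 118 = 42.

42.00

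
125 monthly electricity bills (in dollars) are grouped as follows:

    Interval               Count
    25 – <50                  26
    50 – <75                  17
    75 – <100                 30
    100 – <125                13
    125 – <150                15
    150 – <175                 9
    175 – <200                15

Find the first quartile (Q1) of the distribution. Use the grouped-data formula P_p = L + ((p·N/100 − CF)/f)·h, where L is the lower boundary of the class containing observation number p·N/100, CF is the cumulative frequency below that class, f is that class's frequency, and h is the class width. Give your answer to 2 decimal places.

57.72

N = 125; target position k = 25/100 · 125 = 31.25.
Cumulative frequencies: 26, 43, 73, 86, 101, 110, 125.
Observation 31.25 falls in the class 50 – <75.
L = 50, CF = 26, f = 17, h = 25.
P25 = 50 + ((31.25 − 26)/17)·25 = 50 + 7.72059 = 57.7206.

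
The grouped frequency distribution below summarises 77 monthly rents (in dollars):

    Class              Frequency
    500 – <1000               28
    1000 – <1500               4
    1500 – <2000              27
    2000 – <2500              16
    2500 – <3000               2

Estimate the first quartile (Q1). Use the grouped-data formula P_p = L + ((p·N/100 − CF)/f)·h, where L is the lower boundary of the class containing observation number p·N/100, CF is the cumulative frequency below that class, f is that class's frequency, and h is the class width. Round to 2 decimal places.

843.75

N = 77; target position k = 25/100 · 77 = 19.25.
Cumulative frequencies: 28, 32, 59, 75, 77.
Observation 19.25 falls in the class 500 – <1000.
L = 500, CF = 0, f = 28, h = 500.
P25 = 500 + ((19.25 − 0)/28)·500 = 500 + 343.75 = 843.75.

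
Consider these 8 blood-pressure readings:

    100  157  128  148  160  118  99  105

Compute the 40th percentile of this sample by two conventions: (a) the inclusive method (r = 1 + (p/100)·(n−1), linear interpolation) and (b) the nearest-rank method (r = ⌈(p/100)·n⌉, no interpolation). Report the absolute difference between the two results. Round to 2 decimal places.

2.60

Sorted: 99, 100, 105, 118, 128, 148, 157, 160.
n = 8.
(a) r = 3.8; between ranks 3 (105) and 4 (118): 115.4.
(b) the nearest-rank method: rank 4 → 118.
|115.4 − 118| = 2.6.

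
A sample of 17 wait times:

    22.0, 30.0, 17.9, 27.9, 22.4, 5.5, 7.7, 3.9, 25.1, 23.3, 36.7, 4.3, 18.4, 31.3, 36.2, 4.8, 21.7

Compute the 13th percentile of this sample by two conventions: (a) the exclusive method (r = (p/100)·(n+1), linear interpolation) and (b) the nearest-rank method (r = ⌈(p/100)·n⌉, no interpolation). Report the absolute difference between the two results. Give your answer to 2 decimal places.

0.33

Sorted: 3.9, 4.3, 4.8, 5.5, 7.7, 17.9, 18.4, 21.7, 22.0, 22.4, 23.3, 25.1, 27.9, 30.0, 31.3, 36.2, 36.7.
n = 17.
(a) r = 2.34; between ranks 2 (4.3) and 3 (4.8): 4.47.
(b) the nearest-rank method: rank 3 → 4.8.
|4.47 − 4.8| = 0.33.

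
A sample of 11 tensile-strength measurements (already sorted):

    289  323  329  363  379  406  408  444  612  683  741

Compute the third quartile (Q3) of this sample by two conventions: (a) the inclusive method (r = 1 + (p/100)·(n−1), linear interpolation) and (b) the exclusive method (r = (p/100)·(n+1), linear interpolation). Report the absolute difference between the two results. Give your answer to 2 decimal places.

n = 11.
(a) r = 8.5; between ranks 8 (444) and 9 (612): 528.
(b) r = 9 → value at rank 9 = 612.
|528 − 612| = 84.

84.00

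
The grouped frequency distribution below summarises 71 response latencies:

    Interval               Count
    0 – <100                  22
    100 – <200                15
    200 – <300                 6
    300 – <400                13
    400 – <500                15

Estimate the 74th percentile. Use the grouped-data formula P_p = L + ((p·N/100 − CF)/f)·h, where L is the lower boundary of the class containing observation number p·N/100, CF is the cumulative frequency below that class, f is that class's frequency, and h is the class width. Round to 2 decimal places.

373.38

N = 71; target position k = 74/100 · 71 = 52.54.
Cumulative frequencies: 22, 37, 43, 56, 71.
Observation 52.54 falls in the class 300 – <400.
L = 300, CF = 43, f = 13, h = 100.
P74 = 300 + ((52.54 − 43)/13)·100 = 300 + 73.3846 = 373.385.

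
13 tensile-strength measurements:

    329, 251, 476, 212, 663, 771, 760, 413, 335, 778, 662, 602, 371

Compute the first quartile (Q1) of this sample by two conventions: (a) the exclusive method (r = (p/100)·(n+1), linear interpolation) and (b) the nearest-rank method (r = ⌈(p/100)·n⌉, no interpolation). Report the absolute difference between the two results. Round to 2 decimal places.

Sorted: 212, 251, 329, 335, 371, 413, 476, 602, 662, 663, 760, 771, 778.
n = 13.
(a) r = 3.5; between ranks 3 (329) and 4 (335): 332.
(b) the nearest-rank method: rank 4 → 335.
|332 − 335| = 3.

3.00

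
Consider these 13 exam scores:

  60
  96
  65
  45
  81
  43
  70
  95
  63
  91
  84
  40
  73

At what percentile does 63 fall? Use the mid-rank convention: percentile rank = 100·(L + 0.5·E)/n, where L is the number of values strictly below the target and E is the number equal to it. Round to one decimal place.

34.6

Sorted: 40, 43, 45, 60, 63, 65, 70, 73, 81, 84, 91, 95, 96.
Count below 63: L = 4; count equal: E = 1; n = 13.
Percentile rank = 100·(4 + 0.5·1)/13 = 100·4.5/13 = 34.62.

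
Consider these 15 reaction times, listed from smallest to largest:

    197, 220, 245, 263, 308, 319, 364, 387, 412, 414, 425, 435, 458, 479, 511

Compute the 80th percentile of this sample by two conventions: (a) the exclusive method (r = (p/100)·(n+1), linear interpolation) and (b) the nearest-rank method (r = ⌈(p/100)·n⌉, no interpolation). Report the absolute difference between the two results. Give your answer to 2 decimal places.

18.40

n = 15.
(a) r = 12.8; between ranks 12 (435) and 13 (458): 453.4.
(b) the nearest-rank method: rank 12 → 435.
|453.4 − 435| = 18.4.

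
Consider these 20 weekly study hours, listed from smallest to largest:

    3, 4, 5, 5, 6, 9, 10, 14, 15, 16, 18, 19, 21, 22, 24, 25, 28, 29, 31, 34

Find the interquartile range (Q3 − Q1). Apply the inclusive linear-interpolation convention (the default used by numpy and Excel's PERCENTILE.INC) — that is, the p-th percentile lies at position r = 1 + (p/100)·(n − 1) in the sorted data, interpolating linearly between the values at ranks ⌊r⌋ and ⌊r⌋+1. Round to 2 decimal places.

16.00

n = 20.
P25: r = 5.75; ranks 5–6 are 6, 9; interpolating gives 8.25.
P75: r = 15.25; ranks 15–16 are 24, 25; interpolating gives 24.25.
Difference: 24.25 − 8.25 = 16.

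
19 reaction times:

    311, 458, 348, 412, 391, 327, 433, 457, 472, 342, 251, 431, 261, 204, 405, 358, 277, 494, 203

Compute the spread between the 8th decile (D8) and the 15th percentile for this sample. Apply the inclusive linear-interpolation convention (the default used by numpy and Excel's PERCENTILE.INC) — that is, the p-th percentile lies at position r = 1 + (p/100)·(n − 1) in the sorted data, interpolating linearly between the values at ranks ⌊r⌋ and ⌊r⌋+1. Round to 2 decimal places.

Sorted: 203, 204, 251, 261, 277, 311, 327, 342, 348, 358, 391, 405, 412, 431, 433, 457, 458, 472, 494.
n = 19.
P15: r = 3.7; ranks 3–4 are 251, 261; interpolating gives 258.
P80: r = 15.4; ranks 15–16 are 433, 457; interpolating gives 442.6.
Difference: 442.6 − 258 = 184.6.

184.60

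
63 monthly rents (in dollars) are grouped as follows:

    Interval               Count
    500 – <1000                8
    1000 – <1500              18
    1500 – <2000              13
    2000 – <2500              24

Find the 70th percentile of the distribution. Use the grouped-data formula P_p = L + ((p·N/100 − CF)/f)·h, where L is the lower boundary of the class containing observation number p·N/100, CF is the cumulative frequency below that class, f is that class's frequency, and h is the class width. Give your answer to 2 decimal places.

N = 63; target position k = 70/100 · 63 = 44.1.
Cumulative frequencies: 8, 26, 39, 63.
Observation 44.1 falls in the class 2000 – <2500.
L = 2000, CF = 39, f = 24, h = 500.
P70 = 2000 + ((44.1 − 39)/24)·500 = 2000 + 106.25 = 2106.25.

2106.25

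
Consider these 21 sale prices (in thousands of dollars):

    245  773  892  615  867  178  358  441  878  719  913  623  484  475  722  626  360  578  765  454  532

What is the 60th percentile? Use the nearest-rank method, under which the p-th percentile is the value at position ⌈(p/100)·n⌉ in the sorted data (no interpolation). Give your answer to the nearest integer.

626

Sorted: 178, 245, 358, 360, 441, 454, 475, 484, 532, 578, 615, 623, 626, 719, 722, 765, 773, 867, 878, 892, 913.
n = 21.
Position = ⌈60/100 · 21⌉ = ⌈12.6⌉ = 13.
The value at rank 13 is 626.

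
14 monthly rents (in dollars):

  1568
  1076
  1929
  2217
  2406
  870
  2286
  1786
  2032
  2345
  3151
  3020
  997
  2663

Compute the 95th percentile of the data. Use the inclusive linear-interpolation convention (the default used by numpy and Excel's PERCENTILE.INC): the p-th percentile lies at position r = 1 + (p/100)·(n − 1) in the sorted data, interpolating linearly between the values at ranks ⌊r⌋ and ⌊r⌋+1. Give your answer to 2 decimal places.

3065.85

Sorted: 870, 997, 1076, 1568, 1786, 1929, 2032, 2217, 2286, 2345, 2406, 2663, 3020, 3151.
n = 14.
r = 1 + (95/100)·(14 − 1) = 1 + 12.35 = 13.35.
Rank 13 is 3020 and rank 14 is 3151.
Interpolate: 3020 + 0.35·(3151 − 3020) = 3020 + 0.35·131 = 3065.85.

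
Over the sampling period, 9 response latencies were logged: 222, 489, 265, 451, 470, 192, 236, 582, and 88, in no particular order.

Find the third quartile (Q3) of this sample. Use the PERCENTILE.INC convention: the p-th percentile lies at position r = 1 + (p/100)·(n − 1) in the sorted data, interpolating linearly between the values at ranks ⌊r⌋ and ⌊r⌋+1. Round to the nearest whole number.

470

Sorted: 88, 192, 222, 236, 265, 451, 470, 489, 582.
n = 9.
r = 1 + (75/100)·(9 − 1) = 1 + 6 = 7.
r is an integer, so P75 is the value at rank 7: 470.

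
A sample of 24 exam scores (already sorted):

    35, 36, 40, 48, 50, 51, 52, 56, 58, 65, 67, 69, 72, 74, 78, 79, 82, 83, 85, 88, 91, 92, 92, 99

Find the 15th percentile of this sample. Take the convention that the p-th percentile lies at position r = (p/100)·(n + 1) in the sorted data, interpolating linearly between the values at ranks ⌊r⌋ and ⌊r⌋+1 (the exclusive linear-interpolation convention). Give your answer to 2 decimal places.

n = 24.
r = (15/100)·(24 + 1) = 3.75.
Rank 3 is 40 and rank 4 is 48.
Interpolate: 40 + 0.75·(48 − 40) = 40 + 0.75·8 = 46.

46.00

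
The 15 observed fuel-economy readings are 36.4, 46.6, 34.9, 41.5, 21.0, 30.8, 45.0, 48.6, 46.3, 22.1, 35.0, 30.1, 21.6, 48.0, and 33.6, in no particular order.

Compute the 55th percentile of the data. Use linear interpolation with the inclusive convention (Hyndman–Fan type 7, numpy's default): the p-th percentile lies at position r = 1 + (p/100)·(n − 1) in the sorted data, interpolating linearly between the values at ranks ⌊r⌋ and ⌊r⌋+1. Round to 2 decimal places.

35.98

Sorted: 21.0, 21.6, 22.1, 30.1, 30.8, 33.6, 34.9, 35.0, 36.4, 41.5, 45.0, 46.3, 46.6, 48.0, 48.6.
n = 15.
r = 1 + (55/100)·(15 − 1) = 1 + 7.7 = 8.7.
Rank 8 is 35.0 and rank 9 is 36.4.
Interpolate: 35.0 + 0.7·(36.4 − 35.0) = 35.0 + 0.7·1.4 = 35.98.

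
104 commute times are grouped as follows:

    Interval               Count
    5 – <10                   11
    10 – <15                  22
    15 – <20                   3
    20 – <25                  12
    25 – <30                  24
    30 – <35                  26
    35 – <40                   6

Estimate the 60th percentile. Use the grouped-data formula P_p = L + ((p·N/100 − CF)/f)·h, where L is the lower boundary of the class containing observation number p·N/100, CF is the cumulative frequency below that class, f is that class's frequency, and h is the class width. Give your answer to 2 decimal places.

N = 104; target position k = 60/100 · 104 = 62.4.
Cumulative frequencies: 11, 33, 36, 48, 72, 98, 104.
Observation 62.4 falls in the class 25 – <30.
L = 25, CF = 48, f = 24, h = 5.
P60 = 25 + ((62.4 − 48)/24)·5 = 25 + 3 = 28.

28.00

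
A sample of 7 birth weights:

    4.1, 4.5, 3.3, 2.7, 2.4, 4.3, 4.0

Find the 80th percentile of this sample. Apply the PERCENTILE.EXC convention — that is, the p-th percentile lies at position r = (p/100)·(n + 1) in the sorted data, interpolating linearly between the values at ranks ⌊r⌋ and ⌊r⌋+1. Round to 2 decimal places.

Sorted: 2.4, 2.7, 3.3, 4.0, 4.1, 4.3, 4.5.
n = 7.
r = (80/100)·(7 + 1) = 6.4.
Rank 6 is 4.3 and rank 7 is 4.5.
Interpolate: 4.3 + 0.4·(4.5 − 4.3) = 4.3 + 0.4·0.2 = 4.38.

4.38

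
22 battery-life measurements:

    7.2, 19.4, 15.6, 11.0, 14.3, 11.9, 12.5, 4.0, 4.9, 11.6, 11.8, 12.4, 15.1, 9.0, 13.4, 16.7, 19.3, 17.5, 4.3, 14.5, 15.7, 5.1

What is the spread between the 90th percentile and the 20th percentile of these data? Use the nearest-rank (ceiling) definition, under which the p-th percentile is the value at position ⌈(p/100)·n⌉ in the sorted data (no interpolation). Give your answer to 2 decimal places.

Sorted: 4.0, 4.3, 4.9, 5.1, 7.2, 9.0, 11.0, 11.6, 11.8, 11.9, 12.4, 12.5, 13.4, 14.3, 14.5, 15.1, 15.6, 15.7, 16.7, 17.5, 19.3, 19.4.
n = 22.
P20: rank ⌈20/100·22⌉ = 5 → 7.2.
P90: rank ⌈90/100·22⌉ = 20 → 17.5.
Difference: 17.5 − 7.2 = 10.3.

10.30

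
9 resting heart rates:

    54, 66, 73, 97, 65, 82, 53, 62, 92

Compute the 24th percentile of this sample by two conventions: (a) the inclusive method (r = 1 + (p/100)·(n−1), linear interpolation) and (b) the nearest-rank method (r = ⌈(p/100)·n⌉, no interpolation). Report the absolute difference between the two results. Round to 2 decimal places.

0.64

Sorted: 53, 54, 62, 65, 66, 73, 82, 92, 97.
n = 9.
(a) r = 2.92; between ranks 2 (54) and 3 (62): 61.36.
(b) the nearest-rank method: rank 3 → 62.
|61.36 − 62| = 0.64.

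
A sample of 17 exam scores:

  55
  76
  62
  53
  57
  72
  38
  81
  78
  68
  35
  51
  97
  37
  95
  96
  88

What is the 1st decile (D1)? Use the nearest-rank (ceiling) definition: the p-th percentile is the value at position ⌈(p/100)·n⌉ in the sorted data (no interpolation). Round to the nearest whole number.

37

Sorted: 35, 37, 38, 51, 53, 55, 57, 62, 68, 72, 76, 78, 81, 88, 95, 96, 97.
n = 17.
Position = ⌈10/100 · 17⌉ = ⌈1.7⌉ = 2.
The value at rank 2 is 37.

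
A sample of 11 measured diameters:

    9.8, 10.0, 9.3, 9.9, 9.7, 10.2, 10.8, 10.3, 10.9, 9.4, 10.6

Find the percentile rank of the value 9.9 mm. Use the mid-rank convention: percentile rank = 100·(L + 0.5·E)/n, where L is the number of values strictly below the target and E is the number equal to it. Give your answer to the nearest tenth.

40.9

Sorted: 9.3, 9.4, 9.7, 9.8, 9.9, 10.0, 10.2, 10.3, 10.6, 10.8, 10.9.
Count below 9.9: L = 4; count equal: E = 1; n = 11.
Percentile rank = 100·(4 + 0.5·1)/11 = 100·4.5/11 = 40.91.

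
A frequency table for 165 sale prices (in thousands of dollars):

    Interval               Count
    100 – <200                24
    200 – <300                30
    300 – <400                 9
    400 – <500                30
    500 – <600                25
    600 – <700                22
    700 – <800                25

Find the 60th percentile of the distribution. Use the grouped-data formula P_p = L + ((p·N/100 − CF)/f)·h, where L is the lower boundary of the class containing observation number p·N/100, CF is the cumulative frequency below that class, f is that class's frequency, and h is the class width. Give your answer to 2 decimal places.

524.00

N = 165; target position k = 60/100 · 165 = 99.
Cumulative frequencies: 24, 54, 63, 93, 118, 140, 165.
Observation 99 falls in the class 500 – <600.
L = 500, CF = 93, f = 25, h = 100.
P60 = 500 + ((99 − 93)/25)·100 = 500 + 24 = 524.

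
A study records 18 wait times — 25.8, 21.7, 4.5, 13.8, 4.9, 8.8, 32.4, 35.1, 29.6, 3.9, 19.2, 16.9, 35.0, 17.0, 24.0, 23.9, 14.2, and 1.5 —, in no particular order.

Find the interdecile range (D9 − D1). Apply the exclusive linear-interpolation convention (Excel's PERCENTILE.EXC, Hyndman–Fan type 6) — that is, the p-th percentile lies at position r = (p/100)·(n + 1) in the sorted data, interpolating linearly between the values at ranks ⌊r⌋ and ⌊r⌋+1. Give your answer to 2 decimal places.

Sorted: 1.5, 3.9, 4.5, 4.9, 8.8, 13.8, 14.2, 16.9, 17.0, 19.2, 21.7, 23.9, 24.0, 25.8, 29.6, 32.4, 35.0, 35.1.
n = 18.
P10: r = 1.9; ranks 1–2 are 1.5, 3.9; interpolating gives 3.66.
P90: r = 17.1; ranks 17–18 are 35.0, 35.1; interpolating gives 35.01.
Difference: 35.01 − 3.66 = 31.35.

31.35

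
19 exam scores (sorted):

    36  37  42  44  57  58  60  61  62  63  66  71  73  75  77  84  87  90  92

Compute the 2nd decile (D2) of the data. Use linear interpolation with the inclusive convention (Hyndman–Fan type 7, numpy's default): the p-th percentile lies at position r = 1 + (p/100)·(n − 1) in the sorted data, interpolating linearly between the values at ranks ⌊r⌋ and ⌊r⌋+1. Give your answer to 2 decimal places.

51.80

n = 19.
r = 1 + (20/100)·(19 − 1) = 1 + 3.6 = 4.6.
Rank 4 is 44 and rank 5 is 57.
Interpolate: 44 + 0.6·(57 − 44) = 44 + 0.6·13 = 51.8.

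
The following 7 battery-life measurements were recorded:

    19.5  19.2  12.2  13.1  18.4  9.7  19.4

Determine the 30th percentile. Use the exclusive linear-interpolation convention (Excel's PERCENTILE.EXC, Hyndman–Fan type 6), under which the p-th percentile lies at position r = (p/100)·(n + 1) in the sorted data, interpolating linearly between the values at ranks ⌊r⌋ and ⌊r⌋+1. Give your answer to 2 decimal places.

Sorted: 9.7, 12.2, 13.1, 18.4, 19.2, 19.4, 19.5.
n = 7.
r = (30/100)·(7 + 1) = 2.4.
Rank 2 is 12.2 and rank 3 is 13.1.
Interpolate: 12.2 + 0.4·(13.1 − 12.2) = 12.2 + 0.4·0.9 = 12.56.

12.56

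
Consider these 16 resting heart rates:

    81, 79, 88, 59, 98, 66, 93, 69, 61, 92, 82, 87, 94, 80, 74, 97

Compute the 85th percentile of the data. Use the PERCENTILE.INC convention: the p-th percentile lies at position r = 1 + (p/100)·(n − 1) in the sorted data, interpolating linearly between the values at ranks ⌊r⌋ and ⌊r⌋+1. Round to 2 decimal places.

Sorted: 59, 61, 66, 69, 74, 79, 80, 81, 82, 87, 88, 92, 93, 94, 97, 98.
n = 16.
r = 1 + (85/100)·(16 − 1) = 1 + 12.75 = 13.75.
Rank 13 is 93 and rank 14 is 94.
Interpolate: 93 + 0.75·(94 − 93) = 93 + 0.75·1 = 93.75.

93.75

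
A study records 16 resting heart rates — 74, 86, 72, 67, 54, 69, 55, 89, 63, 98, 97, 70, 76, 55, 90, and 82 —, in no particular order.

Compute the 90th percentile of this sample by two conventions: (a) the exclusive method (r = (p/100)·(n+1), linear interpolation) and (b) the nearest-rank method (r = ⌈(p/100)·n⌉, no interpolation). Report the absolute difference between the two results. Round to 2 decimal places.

0.30

Sorted: 54, 55, 55, 63, 67, 69, 70, 72, 74, 76, 82, 86, 89, 90, 97, 98.
n = 16.
(a) r = 15.3; between ranks 15 (97) and 16 (98): 97.3.
(b) the nearest-rank method: rank 15 → 97.
|97.3 − 97| = 0.3.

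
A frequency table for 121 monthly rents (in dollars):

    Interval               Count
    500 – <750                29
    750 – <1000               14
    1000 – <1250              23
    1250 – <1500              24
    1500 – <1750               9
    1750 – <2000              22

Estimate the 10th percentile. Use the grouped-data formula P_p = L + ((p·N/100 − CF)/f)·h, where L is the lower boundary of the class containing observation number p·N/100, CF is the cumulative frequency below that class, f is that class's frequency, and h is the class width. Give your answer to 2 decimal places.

604.31

N = 121; target position k = 10/100 · 121 = 12.1.
Cumulative frequencies: 29, 43, 66, 90, 99, 121.
Observation 12.1 falls in the class 500 – <750.
L = 500, CF = 0, f = 29, h = 250.
P10 = 500 + ((12.1 − 0)/29)·250 = 500 + 104.31 = 604.31.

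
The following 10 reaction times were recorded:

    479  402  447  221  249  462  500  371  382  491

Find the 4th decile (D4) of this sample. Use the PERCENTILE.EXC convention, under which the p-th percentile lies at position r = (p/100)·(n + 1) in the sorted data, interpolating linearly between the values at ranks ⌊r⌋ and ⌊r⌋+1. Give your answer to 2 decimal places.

390.00

Sorted: 221, 249, 371, 382, 402, 447, 462, 479, 491, 500.
n = 10.
r = (40/100)·(10 + 1) = 4.4.
Rank 4 is 382 and rank 5 is 402.
Interpolate: 382 + 0.4·(402 − 382) = 382 + 0.4·20 = 390.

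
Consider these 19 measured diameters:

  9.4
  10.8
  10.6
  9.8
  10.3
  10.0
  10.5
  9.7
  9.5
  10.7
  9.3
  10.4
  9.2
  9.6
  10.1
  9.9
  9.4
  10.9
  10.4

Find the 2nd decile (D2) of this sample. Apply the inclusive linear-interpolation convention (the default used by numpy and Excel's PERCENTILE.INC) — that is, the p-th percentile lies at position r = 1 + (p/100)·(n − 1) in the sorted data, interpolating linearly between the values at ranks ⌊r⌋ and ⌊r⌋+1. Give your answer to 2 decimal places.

9.46

Sorted: 9.2, 9.3, 9.4, 9.4, 9.5, 9.6, 9.7, 9.8, 9.9, 10.0, 10.1, 10.3, 10.4, 10.4, 10.5, 10.6, 10.7, 10.8, 10.9.
n = 19.
r = 1 + (20/100)·(19 − 1) = 1 + 3.6 = 4.6.
Rank 4 is 9.4 and rank 5 is 9.5.
Interpolate: 9.4 + 0.6·(9.5 − 9.4) = 9.4 + 0.6·0.1 = 9.46.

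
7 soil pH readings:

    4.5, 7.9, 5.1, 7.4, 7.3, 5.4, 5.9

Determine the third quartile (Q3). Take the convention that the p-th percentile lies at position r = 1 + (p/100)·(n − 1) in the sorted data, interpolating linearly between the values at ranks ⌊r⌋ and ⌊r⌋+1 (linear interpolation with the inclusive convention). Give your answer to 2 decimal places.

7.35

Sorted: 4.5, 5.1, 5.4, 5.9, 7.3, 7.4, 7.9.
n = 7.
r = 1 + (75/100)·(7 − 1) = 1 + 4.5 = 5.5.
Rank 5 is 7.3 and rank 6 is 7.4.
Interpolate: 7.3 + 0.5·(7.4 − 7.3) = 7.3 + 0.5·0.1 = 7.35.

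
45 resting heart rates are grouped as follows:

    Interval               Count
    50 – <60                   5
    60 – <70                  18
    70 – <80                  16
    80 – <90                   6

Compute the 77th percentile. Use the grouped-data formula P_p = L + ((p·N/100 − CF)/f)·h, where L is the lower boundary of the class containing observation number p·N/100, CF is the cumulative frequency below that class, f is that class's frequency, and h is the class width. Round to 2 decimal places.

N = 45; target position k = 77/100 · 45 = 34.65.
Cumulative frequencies: 5, 23, 39, 45.
Observation 34.65 falls in the class 70 – <80.
L = 70, CF = 23, f = 16, h = 10.
P77 = 70 + ((34.65 − 23)/16)·10 = 70 + 7.28125 = 77.2812.

77.28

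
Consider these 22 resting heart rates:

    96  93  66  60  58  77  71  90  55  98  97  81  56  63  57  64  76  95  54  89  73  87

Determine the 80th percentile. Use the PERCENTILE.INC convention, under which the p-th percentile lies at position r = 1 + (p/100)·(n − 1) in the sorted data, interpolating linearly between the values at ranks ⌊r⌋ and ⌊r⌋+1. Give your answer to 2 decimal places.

Sorted: 54, 55, 56, 57, 58, 60, 63, 64, 66, 71, 73, 76, 77, 81, 87, 89, 90, 93, 95, 96, 97, 98.
n = 22.
r = 1 + (80/100)·(22 − 1) = 1 + 16.8 = 17.8.
Rank 17 is 90 and rank 18 is 93.
Interpolate: 90 + 0.8·(93 − 90) = 90 + 0.8·3 = 92.4.

92.40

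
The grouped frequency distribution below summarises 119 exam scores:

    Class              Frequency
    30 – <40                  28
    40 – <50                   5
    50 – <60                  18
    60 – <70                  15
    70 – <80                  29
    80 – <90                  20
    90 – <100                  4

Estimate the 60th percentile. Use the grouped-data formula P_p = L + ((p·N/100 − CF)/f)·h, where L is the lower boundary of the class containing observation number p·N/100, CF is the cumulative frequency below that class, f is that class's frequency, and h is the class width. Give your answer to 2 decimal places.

N = 119; target position k = 60/100 · 119 = 71.4.
Cumulative frequencies: 28, 33, 51, 66, 95, 115, 119.
Observation 71.4 falls in the class 70 – <80.
L = 70, CF = 66, f = 29, h = 10.
P60 = 70 + ((71.4 − 66)/29)·10 = 70 + 1.86207 = 71.8621.

71.86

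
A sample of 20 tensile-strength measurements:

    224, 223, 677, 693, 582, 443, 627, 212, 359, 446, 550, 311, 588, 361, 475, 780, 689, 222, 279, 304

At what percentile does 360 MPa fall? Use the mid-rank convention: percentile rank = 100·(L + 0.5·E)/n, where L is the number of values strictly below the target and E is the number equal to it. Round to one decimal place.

Sorted: 212, 222, 223, 224, 279, 304, 311, 359, 361, 443, 446, 475, 550, 582, 588, 627, 677, 689, 693, 780.
Count below 360: L = 8; count equal: E = 0; n = 20.
Percentile rank = 100·(8 + 0.5·0)/20 = 100·8/20 = 40.

40.0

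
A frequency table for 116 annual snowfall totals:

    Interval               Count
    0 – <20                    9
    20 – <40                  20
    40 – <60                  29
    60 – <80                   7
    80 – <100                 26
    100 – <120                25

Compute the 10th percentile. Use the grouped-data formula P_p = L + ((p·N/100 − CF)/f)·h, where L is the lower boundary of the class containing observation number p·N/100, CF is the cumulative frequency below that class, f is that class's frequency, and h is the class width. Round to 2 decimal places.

N = 116; target position k = 10/100 · 116 = 11.6.
Cumulative frequencies: 9, 29, 58, 65, 91, 116.
Observation 11.6 falls in the class 20 – <40.
L = 20, CF = 9, f = 20, h = 20.
P10 = 20 + ((11.6 − 9)/20)·20 = 20 + 2.6 = 22.6.

22.60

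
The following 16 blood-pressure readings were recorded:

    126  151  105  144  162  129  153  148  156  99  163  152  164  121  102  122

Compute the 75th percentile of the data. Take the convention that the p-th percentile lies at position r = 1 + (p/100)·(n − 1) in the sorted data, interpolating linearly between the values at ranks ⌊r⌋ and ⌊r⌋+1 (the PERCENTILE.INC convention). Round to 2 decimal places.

153.75

Sorted: 99, 102, 105, 121, 122, 126, 129, 144, 148, 151, 152, 153, 156, 162, 163, 164.
n = 16.
r = 1 + (75/100)·(16 − 1) = 1 + 11.25 = 12.25.
Rank 12 is 153 and rank 13 is 156.
Interpolate: 153 + 0.25·(156 − 153) = 153 + 0.25·3 = 153.75.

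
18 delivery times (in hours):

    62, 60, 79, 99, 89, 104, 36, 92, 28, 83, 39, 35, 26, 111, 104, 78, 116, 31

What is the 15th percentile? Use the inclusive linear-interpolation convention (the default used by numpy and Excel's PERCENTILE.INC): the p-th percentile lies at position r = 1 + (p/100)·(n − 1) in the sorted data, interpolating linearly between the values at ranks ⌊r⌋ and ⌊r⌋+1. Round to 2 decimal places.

33.20

Sorted: 26, 28, 31, 35, 36, 39, 60, 62, 78, 79, 83, 89, 92, 99, 104, 104, 111, 116.
n = 18.
r = 1 + (15/100)·(18 − 1) = 1 + 2.55 = 3.55.
Rank 3 is 31 and rank 4 is 35.
Interpolate: 31 + 0.55·(35 − 31) = 31 + 0.55·4 = 33.2.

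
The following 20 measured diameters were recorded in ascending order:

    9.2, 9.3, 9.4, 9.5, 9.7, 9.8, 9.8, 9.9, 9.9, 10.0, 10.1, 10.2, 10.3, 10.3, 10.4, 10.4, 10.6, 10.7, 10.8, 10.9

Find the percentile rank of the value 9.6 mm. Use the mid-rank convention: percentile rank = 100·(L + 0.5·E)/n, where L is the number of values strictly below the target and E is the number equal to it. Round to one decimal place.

20.0

Count below 9.6: L = 4; count equal: E = 0; n = 20.
Percentile rank = 100·(4 + 0.5·0)/20 = 100·4/20 = 20.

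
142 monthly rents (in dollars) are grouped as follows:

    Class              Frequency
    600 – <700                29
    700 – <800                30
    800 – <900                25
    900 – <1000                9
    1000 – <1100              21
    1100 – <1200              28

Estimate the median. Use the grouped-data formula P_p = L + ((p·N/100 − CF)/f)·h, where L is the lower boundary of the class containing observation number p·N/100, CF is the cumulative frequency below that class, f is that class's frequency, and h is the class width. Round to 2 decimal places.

N = 142; target position k = 50/100 · 142 = 71.
Cumulative frequencies: 29, 59, 84, 93, 114, 142.
Observation 71 falls in the class 800 – <900.
L = 800, CF = 59, f = 25, h = 100.
P50 = 800 + ((71 − 59)/25)·100 = 800 + 48 = 848.

848.00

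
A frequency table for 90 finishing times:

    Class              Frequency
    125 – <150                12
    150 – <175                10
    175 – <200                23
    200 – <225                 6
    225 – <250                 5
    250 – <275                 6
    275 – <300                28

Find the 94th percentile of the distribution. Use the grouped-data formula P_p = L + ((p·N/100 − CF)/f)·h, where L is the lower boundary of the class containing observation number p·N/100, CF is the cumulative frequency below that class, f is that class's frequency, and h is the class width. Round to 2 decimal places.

295.18

N = 90; target position k = 94/100 · 90 = 84.6.
Cumulative frequencies: 12, 22, 45, 51, 56, 62, 90.
Observation 84.6 falls in the class 275 – <300.
L = 275, CF = 62, f = 28, h = 25.
P94 = 275 + ((84.6 − 62)/28)·25 = 275 + 20.1786 = 295.179.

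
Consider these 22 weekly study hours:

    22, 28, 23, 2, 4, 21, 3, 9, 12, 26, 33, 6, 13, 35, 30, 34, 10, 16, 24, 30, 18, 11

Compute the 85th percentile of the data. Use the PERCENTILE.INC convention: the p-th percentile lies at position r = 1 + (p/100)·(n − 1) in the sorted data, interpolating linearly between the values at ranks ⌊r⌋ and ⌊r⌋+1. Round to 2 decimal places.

Sorted: 2, 3, 4, 6, 9, 10, 11, 12, 13, 16, 18, 21, 22, 23, 24, 26, 28, 30, 30, 33, 34, 35.
n = 22.
r = 1 + (85/100)·(22 − 1) = 1 + 17.85 = 18.85.
Rank 18 is 30 and rank 19 is 30.
Interpolate: 30 + 0.85·(30 − 30) = 30 + 0.85·0 = 30.

30.00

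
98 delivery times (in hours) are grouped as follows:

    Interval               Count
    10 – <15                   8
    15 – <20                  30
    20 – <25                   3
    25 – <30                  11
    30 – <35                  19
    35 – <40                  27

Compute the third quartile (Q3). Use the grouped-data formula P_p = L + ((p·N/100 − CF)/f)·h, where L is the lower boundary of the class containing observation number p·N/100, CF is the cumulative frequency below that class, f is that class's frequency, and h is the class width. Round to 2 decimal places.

N = 98; target position k = 75/100 · 98 = 73.5.
Cumulative frequencies: 8, 38, 41, 52, 71, 98.
Observation 73.5 falls in the class 35 – <40.
L = 35, CF = 71, f = 27, h = 5.
P75 = 35 + ((73.5 − 71)/27)·5 = 35 + 0.462963 = 35.463.

35.46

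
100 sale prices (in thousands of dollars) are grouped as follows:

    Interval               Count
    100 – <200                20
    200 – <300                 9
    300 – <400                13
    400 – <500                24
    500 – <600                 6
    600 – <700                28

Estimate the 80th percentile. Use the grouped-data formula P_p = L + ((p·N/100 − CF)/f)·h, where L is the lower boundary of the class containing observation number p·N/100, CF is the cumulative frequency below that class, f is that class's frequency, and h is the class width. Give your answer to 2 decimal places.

N = 100; target position k = 80/100 · 100 = 80.
Cumulative frequencies: 20, 29, 42, 66, 72, 100.
Observation 80 falls in the class 600 – <700.
L = 600, CF = 72, f = 28, h = 100.
P80 = 600 + ((80 − 72)/28)·100 = 600 + 28.5714 = 628.571.

628.57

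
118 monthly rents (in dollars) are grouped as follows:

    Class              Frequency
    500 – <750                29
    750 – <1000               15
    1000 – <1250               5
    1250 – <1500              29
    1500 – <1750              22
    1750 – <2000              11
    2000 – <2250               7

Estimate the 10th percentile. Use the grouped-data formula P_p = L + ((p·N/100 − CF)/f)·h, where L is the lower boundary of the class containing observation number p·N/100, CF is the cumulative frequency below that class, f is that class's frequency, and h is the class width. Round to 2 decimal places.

601.72

N = 118; target position k = 10/100 · 118 = 11.8.
Cumulative frequencies: 29, 44, 49, 78, 100, 111, 118.
Observation 11.8 falls in the class 500 – <750.
L = 500, CF = 0, f = 29, h = 250.
P10 = 500 + ((11.8 − 0)/29)·250 = 500 + 101.724 = 601.724.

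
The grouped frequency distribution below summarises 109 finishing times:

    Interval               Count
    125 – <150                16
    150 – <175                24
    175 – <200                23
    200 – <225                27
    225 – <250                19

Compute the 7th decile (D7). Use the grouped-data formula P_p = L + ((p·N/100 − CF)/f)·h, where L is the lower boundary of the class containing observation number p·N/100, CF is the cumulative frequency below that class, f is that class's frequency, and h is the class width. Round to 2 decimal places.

212.31

N = 109; target position k = 70/100 · 109 = 76.3.
Cumulative frequencies: 16, 40, 63, 90, 109.
Observation 76.3 falls in the class 200 – <225.
L = 200, CF = 63, f = 27, h = 25.
P70 = 200 + ((76.3 − 63)/27)·25 = 200 + 12.3148 = 212.315.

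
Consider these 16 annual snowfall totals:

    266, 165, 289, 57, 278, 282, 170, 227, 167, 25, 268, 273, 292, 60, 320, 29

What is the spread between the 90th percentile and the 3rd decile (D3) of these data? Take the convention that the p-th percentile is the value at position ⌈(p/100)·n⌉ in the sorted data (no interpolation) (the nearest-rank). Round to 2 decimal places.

Sorted: 25, 29, 57, 60, 165, 167, 170, 227, 266, 268, 273, 278, 282, 289, 292, 320.
n = 16.
P30: rank ⌈30/100·16⌉ = 5 → 165.
P90: rank ⌈90/100·16⌉ = 15 → 292.
Difference: 292 − 165 = 127.

127.00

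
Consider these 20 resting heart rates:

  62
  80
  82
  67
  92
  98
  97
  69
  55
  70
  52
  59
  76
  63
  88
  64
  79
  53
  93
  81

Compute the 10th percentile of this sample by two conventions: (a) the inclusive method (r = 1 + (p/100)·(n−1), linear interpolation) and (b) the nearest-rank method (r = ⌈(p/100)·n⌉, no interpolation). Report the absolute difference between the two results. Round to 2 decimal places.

Sorted: 52, 53, 55, 59, 62, 63, 64, 67, 69, 70, 76, 79, 80, 81, 82, 88, 92, 93, 97, 98.
n = 20.
(a) r = 2.9; between ranks 2 (53) and 3 (55): 54.8.
(b) the nearest-rank method: rank 2 → 53.
|54.8 − 53| = 1.8.

1.80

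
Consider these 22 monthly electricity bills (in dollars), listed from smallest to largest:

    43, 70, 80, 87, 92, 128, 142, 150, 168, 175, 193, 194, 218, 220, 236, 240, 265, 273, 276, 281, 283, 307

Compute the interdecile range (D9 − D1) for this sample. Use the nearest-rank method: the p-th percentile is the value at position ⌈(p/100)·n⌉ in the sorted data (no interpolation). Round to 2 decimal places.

201.00

n = 22.
P10: rank ⌈10/100·22⌉ = 3 → 80.
P90: rank ⌈90/100·22⌉ = 20 → 281.
Difference: 281 − 80 = 201.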